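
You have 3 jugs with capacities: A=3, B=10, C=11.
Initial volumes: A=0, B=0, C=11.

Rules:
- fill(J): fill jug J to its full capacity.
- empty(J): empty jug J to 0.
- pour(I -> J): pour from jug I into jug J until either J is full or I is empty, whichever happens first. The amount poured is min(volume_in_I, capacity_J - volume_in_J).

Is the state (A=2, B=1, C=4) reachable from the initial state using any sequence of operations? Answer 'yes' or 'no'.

Answer: no

Derivation:
BFS explored all 348 reachable states.
Reachable set includes: (0,0,0), (0,0,1), (0,0,2), (0,0,3), (0,0,4), (0,0,5), (0,0,6), (0,0,7), (0,0,8), (0,0,9), (0,0,10), (0,0,11) ...
Target (A=2, B=1, C=4) not in reachable set → no.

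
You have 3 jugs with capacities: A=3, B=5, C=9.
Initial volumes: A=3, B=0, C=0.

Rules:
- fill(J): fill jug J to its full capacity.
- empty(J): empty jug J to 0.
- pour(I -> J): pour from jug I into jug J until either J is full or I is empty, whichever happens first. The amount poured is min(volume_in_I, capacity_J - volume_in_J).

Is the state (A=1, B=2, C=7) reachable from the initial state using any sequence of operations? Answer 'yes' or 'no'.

Answer: no

Derivation:
BFS explored all 176 reachable states.
Reachable set includes: (0,0,0), (0,0,1), (0,0,2), (0,0,3), (0,0,4), (0,0,5), (0,0,6), (0,0,7), (0,0,8), (0,0,9), (0,1,0), (0,1,1) ...
Target (A=1, B=2, C=7) not in reachable set → no.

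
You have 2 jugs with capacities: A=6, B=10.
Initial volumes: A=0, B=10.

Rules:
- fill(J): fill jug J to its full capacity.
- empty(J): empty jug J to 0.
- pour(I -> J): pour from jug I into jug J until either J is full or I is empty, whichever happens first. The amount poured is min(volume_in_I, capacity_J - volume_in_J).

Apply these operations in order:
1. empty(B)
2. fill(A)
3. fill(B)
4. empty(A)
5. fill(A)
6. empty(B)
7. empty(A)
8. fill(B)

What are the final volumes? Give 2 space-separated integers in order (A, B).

Answer: 0 10

Derivation:
Step 1: empty(B) -> (A=0 B=0)
Step 2: fill(A) -> (A=6 B=0)
Step 3: fill(B) -> (A=6 B=10)
Step 4: empty(A) -> (A=0 B=10)
Step 5: fill(A) -> (A=6 B=10)
Step 6: empty(B) -> (A=6 B=0)
Step 7: empty(A) -> (A=0 B=0)
Step 8: fill(B) -> (A=0 B=10)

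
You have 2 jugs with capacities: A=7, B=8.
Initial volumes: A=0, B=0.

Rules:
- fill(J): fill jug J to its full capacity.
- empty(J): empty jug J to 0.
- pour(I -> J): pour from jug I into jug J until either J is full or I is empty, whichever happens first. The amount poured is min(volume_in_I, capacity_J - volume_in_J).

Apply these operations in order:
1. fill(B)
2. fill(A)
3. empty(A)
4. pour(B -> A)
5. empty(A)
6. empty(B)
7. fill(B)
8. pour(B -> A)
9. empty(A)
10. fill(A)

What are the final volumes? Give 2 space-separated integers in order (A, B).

Answer: 7 1

Derivation:
Step 1: fill(B) -> (A=0 B=8)
Step 2: fill(A) -> (A=7 B=8)
Step 3: empty(A) -> (A=0 B=8)
Step 4: pour(B -> A) -> (A=7 B=1)
Step 5: empty(A) -> (A=0 B=1)
Step 6: empty(B) -> (A=0 B=0)
Step 7: fill(B) -> (A=0 B=8)
Step 8: pour(B -> A) -> (A=7 B=1)
Step 9: empty(A) -> (A=0 B=1)
Step 10: fill(A) -> (A=7 B=1)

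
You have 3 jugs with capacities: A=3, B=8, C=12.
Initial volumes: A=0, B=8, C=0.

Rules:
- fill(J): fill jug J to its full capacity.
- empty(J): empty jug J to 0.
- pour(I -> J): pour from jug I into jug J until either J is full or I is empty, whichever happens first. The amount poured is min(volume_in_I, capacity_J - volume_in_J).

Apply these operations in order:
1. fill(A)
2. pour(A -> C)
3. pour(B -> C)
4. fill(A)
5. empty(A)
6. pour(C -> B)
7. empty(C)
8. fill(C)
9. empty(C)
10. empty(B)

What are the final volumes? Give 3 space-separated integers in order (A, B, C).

Step 1: fill(A) -> (A=3 B=8 C=0)
Step 2: pour(A -> C) -> (A=0 B=8 C=3)
Step 3: pour(B -> C) -> (A=0 B=0 C=11)
Step 4: fill(A) -> (A=3 B=0 C=11)
Step 5: empty(A) -> (A=0 B=0 C=11)
Step 6: pour(C -> B) -> (A=0 B=8 C=3)
Step 7: empty(C) -> (A=0 B=8 C=0)
Step 8: fill(C) -> (A=0 B=8 C=12)
Step 9: empty(C) -> (A=0 B=8 C=0)
Step 10: empty(B) -> (A=0 B=0 C=0)

Answer: 0 0 0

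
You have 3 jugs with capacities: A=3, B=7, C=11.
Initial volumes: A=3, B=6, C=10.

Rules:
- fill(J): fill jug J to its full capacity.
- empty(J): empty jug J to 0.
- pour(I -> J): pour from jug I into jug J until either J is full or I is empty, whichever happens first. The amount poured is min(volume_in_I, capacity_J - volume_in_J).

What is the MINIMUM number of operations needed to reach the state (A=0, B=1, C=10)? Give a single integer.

Answer: 6

Derivation:
BFS from (A=3, B=6, C=10). One shortest path:
  1. empty(A) -> (A=0 B=6 C=10)
  2. fill(B) -> (A=0 B=7 C=10)
  3. pour(B -> A) -> (A=3 B=4 C=10)
  4. empty(A) -> (A=0 B=4 C=10)
  5. pour(B -> A) -> (A=3 B=1 C=10)
  6. empty(A) -> (A=0 B=1 C=10)
Reached target in 6 moves.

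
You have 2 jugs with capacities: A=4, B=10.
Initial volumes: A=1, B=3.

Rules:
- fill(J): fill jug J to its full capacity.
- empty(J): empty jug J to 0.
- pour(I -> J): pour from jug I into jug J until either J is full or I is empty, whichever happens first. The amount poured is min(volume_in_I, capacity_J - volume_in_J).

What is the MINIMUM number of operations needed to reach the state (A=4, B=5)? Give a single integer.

Answer: 5

Derivation:
BFS from (A=1, B=3). One shortest path:
  1. empty(B) -> (A=1 B=0)
  2. pour(A -> B) -> (A=0 B=1)
  3. fill(A) -> (A=4 B=1)
  4. pour(A -> B) -> (A=0 B=5)
  5. fill(A) -> (A=4 B=5)
Reached target in 5 moves.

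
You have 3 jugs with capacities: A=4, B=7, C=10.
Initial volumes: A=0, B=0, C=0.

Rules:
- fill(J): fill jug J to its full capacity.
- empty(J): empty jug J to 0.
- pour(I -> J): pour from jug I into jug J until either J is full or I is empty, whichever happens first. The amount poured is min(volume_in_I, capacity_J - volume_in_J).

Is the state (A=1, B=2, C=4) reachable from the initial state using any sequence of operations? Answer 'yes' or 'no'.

BFS explored all 278 reachable states.
Reachable set includes: (0,0,0), (0,0,1), (0,0,2), (0,0,3), (0,0,4), (0,0,5), (0,0,6), (0,0,7), (0,0,8), (0,0,9), (0,0,10), (0,1,0) ...
Target (A=1, B=2, C=4) not in reachable set → no.

Answer: no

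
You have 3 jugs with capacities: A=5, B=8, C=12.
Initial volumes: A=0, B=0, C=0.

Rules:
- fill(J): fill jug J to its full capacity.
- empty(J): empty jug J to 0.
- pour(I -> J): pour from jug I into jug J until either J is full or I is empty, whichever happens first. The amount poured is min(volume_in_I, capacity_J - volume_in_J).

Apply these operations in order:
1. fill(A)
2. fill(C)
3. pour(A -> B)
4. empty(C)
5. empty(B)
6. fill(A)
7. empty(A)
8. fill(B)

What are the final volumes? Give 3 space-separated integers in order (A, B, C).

Answer: 0 8 0

Derivation:
Step 1: fill(A) -> (A=5 B=0 C=0)
Step 2: fill(C) -> (A=5 B=0 C=12)
Step 3: pour(A -> B) -> (A=0 B=5 C=12)
Step 4: empty(C) -> (A=0 B=5 C=0)
Step 5: empty(B) -> (A=0 B=0 C=0)
Step 6: fill(A) -> (A=5 B=0 C=0)
Step 7: empty(A) -> (A=0 B=0 C=0)
Step 8: fill(B) -> (A=0 B=8 C=0)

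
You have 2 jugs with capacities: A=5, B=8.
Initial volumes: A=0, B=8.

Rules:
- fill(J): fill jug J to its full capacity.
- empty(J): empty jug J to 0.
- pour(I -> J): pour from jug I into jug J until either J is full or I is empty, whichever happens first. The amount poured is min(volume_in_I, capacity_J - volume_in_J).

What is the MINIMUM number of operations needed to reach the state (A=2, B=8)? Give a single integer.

BFS from (A=0, B=8). One shortest path:
  1. fill(A) -> (A=5 B=8)
  2. empty(B) -> (A=5 B=0)
  3. pour(A -> B) -> (A=0 B=5)
  4. fill(A) -> (A=5 B=5)
  5. pour(A -> B) -> (A=2 B=8)
Reached target in 5 moves.

Answer: 5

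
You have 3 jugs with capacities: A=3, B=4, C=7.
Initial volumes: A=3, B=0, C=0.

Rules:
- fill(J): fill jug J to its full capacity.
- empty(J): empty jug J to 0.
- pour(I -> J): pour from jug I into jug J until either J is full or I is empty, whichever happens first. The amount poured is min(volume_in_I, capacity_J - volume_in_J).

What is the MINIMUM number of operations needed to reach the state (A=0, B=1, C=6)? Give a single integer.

Answer: 4

Derivation:
BFS from (A=3, B=0, C=0). One shortest path:
  1. fill(B) -> (A=3 B=4 C=0)
  2. pour(A -> C) -> (A=0 B=4 C=3)
  3. pour(B -> A) -> (A=3 B=1 C=3)
  4. pour(A -> C) -> (A=0 B=1 C=6)
Reached target in 4 moves.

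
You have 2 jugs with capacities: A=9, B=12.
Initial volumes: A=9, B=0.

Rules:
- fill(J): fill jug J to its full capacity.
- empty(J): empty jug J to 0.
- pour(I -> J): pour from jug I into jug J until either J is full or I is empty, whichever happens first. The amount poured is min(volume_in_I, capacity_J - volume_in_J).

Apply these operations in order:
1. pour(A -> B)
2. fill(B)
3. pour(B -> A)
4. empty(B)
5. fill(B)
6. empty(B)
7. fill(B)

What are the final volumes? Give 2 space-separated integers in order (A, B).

Step 1: pour(A -> B) -> (A=0 B=9)
Step 2: fill(B) -> (A=0 B=12)
Step 3: pour(B -> A) -> (A=9 B=3)
Step 4: empty(B) -> (A=9 B=0)
Step 5: fill(B) -> (A=9 B=12)
Step 6: empty(B) -> (A=9 B=0)
Step 7: fill(B) -> (A=9 B=12)

Answer: 9 12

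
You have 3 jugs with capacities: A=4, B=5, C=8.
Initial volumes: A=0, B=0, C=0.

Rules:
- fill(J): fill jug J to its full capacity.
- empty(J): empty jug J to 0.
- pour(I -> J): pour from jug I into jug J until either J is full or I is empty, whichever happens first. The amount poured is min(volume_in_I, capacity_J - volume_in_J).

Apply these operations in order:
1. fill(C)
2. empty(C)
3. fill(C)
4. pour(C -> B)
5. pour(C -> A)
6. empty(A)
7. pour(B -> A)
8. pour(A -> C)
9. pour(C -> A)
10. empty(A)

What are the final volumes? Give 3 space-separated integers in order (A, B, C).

Answer: 0 1 0

Derivation:
Step 1: fill(C) -> (A=0 B=0 C=8)
Step 2: empty(C) -> (A=0 B=0 C=0)
Step 3: fill(C) -> (A=0 B=0 C=8)
Step 4: pour(C -> B) -> (A=0 B=5 C=3)
Step 5: pour(C -> A) -> (A=3 B=5 C=0)
Step 6: empty(A) -> (A=0 B=5 C=0)
Step 7: pour(B -> A) -> (A=4 B=1 C=0)
Step 8: pour(A -> C) -> (A=0 B=1 C=4)
Step 9: pour(C -> A) -> (A=4 B=1 C=0)
Step 10: empty(A) -> (A=0 B=1 C=0)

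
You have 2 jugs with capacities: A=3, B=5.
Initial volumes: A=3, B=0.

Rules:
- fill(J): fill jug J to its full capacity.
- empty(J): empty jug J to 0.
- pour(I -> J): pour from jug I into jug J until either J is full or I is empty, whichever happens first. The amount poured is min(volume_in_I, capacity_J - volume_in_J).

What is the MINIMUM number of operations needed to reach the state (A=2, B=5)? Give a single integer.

BFS from (A=3, B=0). One shortest path:
  1. empty(A) -> (A=0 B=0)
  2. fill(B) -> (A=0 B=5)
  3. pour(B -> A) -> (A=3 B=2)
  4. empty(A) -> (A=0 B=2)
  5. pour(B -> A) -> (A=2 B=0)
  6. fill(B) -> (A=2 B=5)
Reached target in 6 moves.

Answer: 6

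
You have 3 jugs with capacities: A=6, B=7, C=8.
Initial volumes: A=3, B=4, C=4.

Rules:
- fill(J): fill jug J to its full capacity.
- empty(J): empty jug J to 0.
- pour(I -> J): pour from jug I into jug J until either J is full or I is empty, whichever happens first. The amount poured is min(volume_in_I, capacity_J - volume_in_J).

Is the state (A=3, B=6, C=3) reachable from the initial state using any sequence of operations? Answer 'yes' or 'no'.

BFS explored all 295 reachable states.
Reachable set includes: (0,0,0), (0,0,1), (0,0,2), (0,0,3), (0,0,4), (0,0,5), (0,0,6), (0,0,7), (0,0,8), (0,1,0), (0,1,1), (0,1,2) ...
Target (A=3, B=6, C=3) not in reachable set → no.

Answer: no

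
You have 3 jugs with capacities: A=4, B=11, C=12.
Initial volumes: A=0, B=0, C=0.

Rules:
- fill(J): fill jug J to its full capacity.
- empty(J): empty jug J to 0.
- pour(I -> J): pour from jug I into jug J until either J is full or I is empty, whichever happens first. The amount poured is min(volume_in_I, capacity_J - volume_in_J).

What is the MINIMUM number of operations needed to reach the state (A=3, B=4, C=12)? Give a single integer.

BFS from (A=0, B=0, C=0). One shortest path:
  1. fill(A) -> (A=4 B=0 C=0)
  2. fill(B) -> (A=4 B=11 C=0)
  3. pour(B -> C) -> (A=4 B=0 C=11)
  4. pour(A -> B) -> (A=0 B=4 C=11)
  5. fill(A) -> (A=4 B=4 C=11)
  6. pour(A -> C) -> (A=3 B=4 C=12)
Reached target in 6 moves.

Answer: 6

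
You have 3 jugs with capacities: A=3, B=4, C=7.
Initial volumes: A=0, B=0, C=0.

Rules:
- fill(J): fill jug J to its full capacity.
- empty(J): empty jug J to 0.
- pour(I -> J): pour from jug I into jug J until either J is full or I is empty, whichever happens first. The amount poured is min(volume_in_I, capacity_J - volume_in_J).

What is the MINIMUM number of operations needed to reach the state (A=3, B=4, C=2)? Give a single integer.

Answer: 6

Derivation:
BFS from (A=0, B=0, C=0). One shortest path:
  1. fill(A) -> (A=3 B=0 C=0)
  2. pour(A -> B) -> (A=0 B=3 C=0)
  3. fill(A) -> (A=3 B=3 C=0)
  4. pour(A -> B) -> (A=2 B=4 C=0)
  5. pour(A -> C) -> (A=0 B=4 C=2)
  6. fill(A) -> (A=3 B=4 C=2)
Reached target in 6 moves.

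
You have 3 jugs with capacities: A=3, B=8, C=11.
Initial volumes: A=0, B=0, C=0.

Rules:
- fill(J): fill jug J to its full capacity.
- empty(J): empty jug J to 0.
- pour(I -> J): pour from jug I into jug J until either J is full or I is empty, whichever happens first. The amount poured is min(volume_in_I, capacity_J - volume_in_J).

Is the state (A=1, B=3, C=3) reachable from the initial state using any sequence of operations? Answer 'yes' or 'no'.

Answer: no

Derivation:
BFS explored all 292 reachable states.
Reachable set includes: (0,0,0), (0,0,1), (0,0,2), (0,0,3), (0,0,4), (0,0,5), (0,0,6), (0,0,7), (0,0,8), (0,0,9), (0,0,10), (0,0,11) ...
Target (A=1, B=3, C=3) not in reachable set → no.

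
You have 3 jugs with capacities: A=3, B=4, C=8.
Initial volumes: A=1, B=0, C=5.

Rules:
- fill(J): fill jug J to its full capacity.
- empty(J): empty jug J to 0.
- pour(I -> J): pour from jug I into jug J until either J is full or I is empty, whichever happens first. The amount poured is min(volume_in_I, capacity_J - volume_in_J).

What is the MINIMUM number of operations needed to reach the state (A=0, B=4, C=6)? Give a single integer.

Answer: 2

Derivation:
BFS from (A=1, B=0, C=5). One shortest path:
  1. fill(B) -> (A=1 B=4 C=5)
  2. pour(A -> C) -> (A=0 B=4 C=6)
Reached target in 2 moves.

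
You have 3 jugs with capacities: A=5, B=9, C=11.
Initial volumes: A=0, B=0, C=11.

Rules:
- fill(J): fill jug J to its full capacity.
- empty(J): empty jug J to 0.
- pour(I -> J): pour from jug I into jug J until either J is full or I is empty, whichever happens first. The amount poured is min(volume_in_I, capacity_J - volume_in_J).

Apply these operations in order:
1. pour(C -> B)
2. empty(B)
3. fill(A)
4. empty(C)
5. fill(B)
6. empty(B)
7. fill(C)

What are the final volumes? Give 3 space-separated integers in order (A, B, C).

Answer: 5 0 11

Derivation:
Step 1: pour(C -> B) -> (A=0 B=9 C=2)
Step 2: empty(B) -> (A=0 B=0 C=2)
Step 3: fill(A) -> (A=5 B=0 C=2)
Step 4: empty(C) -> (A=5 B=0 C=0)
Step 5: fill(B) -> (A=5 B=9 C=0)
Step 6: empty(B) -> (A=5 B=0 C=0)
Step 7: fill(C) -> (A=5 B=0 C=11)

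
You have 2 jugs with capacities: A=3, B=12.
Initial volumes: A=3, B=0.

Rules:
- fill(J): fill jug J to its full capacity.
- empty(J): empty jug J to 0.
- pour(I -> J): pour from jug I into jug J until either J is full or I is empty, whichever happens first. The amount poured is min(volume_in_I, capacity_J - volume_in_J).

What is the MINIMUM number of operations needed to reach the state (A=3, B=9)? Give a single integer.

Answer: 3

Derivation:
BFS from (A=3, B=0). One shortest path:
  1. empty(A) -> (A=0 B=0)
  2. fill(B) -> (A=0 B=12)
  3. pour(B -> A) -> (A=3 B=9)
Reached target in 3 moves.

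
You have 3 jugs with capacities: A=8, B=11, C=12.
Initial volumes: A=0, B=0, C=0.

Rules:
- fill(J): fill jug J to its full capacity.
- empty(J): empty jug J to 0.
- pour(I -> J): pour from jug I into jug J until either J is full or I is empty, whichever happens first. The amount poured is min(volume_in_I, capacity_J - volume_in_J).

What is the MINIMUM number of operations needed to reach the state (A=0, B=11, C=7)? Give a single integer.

BFS from (A=0, B=0, C=0). One shortest path:
  1. fill(A) -> (A=8 B=0 C=0)
  2. fill(B) -> (A=8 B=11 C=0)
  3. pour(A -> C) -> (A=0 B=11 C=8)
  4. pour(B -> C) -> (A=0 B=7 C=12)
  5. empty(C) -> (A=0 B=7 C=0)
  6. pour(B -> C) -> (A=0 B=0 C=7)
  7. fill(B) -> (A=0 B=11 C=7)
Reached target in 7 moves.

Answer: 7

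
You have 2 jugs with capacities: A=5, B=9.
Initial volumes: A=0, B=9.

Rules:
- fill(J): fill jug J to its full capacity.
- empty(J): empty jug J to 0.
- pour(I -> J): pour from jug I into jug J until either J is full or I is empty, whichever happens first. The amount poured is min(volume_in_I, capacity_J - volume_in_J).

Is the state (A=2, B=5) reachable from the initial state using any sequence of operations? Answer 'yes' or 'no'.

BFS explored all 28 reachable states.
Reachable set includes: (0,0), (0,1), (0,2), (0,3), (0,4), (0,5), (0,6), (0,7), (0,8), (0,9), (1,0), (1,9) ...
Target (A=2, B=5) not in reachable set → no.

Answer: no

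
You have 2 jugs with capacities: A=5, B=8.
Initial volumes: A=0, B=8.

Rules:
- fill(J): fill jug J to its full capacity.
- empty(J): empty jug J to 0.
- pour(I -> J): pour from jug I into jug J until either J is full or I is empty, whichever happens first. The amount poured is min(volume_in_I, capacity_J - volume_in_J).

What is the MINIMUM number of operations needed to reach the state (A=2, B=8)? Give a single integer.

Answer: 5

Derivation:
BFS from (A=0, B=8). One shortest path:
  1. fill(A) -> (A=5 B=8)
  2. empty(B) -> (A=5 B=0)
  3. pour(A -> B) -> (A=0 B=5)
  4. fill(A) -> (A=5 B=5)
  5. pour(A -> B) -> (A=2 B=8)
Reached target in 5 moves.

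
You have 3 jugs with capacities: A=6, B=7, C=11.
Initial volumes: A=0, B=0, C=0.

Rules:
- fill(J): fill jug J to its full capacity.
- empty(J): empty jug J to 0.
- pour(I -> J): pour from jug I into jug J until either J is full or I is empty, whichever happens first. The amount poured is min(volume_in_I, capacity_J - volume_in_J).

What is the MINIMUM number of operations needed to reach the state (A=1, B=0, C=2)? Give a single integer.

Answer: 8

Derivation:
BFS from (A=0, B=0, C=0). One shortest path:
  1. fill(B) -> (A=0 B=7 C=0)
  2. pour(B -> A) -> (A=6 B=1 C=0)
  3. pour(A -> C) -> (A=0 B=1 C=6)
  4. pour(B -> A) -> (A=1 B=0 C=6)
  5. fill(B) -> (A=1 B=7 C=6)
  6. pour(B -> C) -> (A=1 B=2 C=11)
  7. empty(C) -> (A=1 B=2 C=0)
  8. pour(B -> C) -> (A=1 B=0 C=2)
Reached target in 8 moves.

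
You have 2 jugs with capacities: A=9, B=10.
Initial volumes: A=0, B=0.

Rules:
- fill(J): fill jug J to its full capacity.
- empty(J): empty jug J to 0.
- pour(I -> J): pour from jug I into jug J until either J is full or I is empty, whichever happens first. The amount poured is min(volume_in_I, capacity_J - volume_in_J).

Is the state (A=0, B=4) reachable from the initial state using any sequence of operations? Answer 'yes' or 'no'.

Answer: yes

Derivation:
BFS from (A=0, B=0):
  1. fill(B) -> (A=0 B=10)
  2. pour(B -> A) -> (A=9 B=1)
  3. empty(A) -> (A=0 B=1)
  4. pour(B -> A) -> (A=1 B=0)
  5. fill(B) -> (A=1 B=10)
  6. pour(B -> A) -> (A=9 B=2)
  7. empty(A) -> (A=0 B=2)
  8. pour(B -> A) -> (A=2 B=0)
  9. fill(B) -> (A=2 B=10)
  10. pour(B -> A) -> (A=9 B=3)
  11. empty(A) -> (A=0 B=3)
  12. pour(B -> A) -> (A=3 B=0)
  13. fill(B) -> (A=3 B=10)
  14. pour(B -> A) -> (A=9 B=4)
  15. empty(A) -> (A=0 B=4)
Target reached → yes.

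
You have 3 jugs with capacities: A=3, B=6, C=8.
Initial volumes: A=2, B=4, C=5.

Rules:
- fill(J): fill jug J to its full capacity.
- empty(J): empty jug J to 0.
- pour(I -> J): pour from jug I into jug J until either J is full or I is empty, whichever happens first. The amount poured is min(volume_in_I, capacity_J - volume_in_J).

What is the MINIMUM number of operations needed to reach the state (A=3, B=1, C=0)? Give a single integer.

BFS from (A=2, B=4, C=5). One shortest path:
  1. fill(A) -> (A=3 B=4 C=5)
  2. pour(B -> C) -> (A=3 B=1 C=8)
  3. empty(C) -> (A=3 B=1 C=0)
Reached target in 3 moves.

Answer: 3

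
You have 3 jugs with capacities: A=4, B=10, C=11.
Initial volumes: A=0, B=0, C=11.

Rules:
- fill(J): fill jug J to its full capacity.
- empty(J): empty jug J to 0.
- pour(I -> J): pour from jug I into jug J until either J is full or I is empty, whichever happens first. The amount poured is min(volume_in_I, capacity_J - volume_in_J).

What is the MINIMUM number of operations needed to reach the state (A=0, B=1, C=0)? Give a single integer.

Answer: 3

Derivation:
BFS from (A=0, B=0, C=11). One shortest path:
  1. pour(C -> B) -> (A=0 B=10 C=1)
  2. empty(B) -> (A=0 B=0 C=1)
  3. pour(C -> B) -> (A=0 B=1 C=0)
Reached target in 3 moves.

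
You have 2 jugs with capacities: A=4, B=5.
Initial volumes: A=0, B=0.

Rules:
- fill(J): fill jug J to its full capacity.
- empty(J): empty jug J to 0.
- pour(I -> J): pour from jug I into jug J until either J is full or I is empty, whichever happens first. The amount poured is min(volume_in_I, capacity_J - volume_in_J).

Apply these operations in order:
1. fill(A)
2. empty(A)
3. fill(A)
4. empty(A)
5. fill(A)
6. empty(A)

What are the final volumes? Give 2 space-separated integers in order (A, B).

Answer: 0 0

Derivation:
Step 1: fill(A) -> (A=4 B=0)
Step 2: empty(A) -> (A=0 B=0)
Step 3: fill(A) -> (A=4 B=0)
Step 4: empty(A) -> (A=0 B=0)
Step 5: fill(A) -> (A=4 B=0)
Step 6: empty(A) -> (A=0 B=0)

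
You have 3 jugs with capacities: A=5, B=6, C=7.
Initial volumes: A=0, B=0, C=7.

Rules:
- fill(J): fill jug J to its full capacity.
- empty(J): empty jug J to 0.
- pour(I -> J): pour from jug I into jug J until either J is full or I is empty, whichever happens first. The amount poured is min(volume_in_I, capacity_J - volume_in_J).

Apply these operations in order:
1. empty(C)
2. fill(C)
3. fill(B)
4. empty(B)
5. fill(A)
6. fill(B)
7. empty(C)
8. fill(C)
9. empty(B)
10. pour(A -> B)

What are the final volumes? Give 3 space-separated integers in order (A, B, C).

Answer: 0 5 7

Derivation:
Step 1: empty(C) -> (A=0 B=0 C=0)
Step 2: fill(C) -> (A=0 B=0 C=7)
Step 3: fill(B) -> (A=0 B=6 C=7)
Step 4: empty(B) -> (A=0 B=0 C=7)
Step 5: fill(A) -> (A=5 B=0 C=7)
Step 6: fill(B) -> (A=5 B=6 C=7)
Step 7: empty(C) -> (A=5 B=6 C=0)
Step 8: fill(C) -> (A=5 B=6 C=7)
Step 9: empty(B) -> (A=5 B=0 C=7)
Step 10: pour(A -> B) -> (A=0 B=5 C=7)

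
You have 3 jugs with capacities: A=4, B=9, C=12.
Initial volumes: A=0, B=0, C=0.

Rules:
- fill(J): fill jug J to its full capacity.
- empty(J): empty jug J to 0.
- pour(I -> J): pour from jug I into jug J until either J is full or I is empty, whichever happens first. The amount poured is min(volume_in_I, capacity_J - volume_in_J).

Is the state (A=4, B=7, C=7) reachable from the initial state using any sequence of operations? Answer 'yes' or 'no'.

BFS from (A=0, B=0, C=0):
  1. fill(B) -> (A=0 B=9 C=0)
  2. pour(B -> A) -> (A=4 B=5 C=0)
  3. empty(A) -> (A=0 B=5 C=0)
  4. pour(B -> C) -> (A=0 B=0 C=5)
  5. fill(B) -> (A=0 B=9 C=5)
  6. pour(B -> C) -> (A=0 B=2 C=12)
  7. pour(B -> A) -> (A=2 B=0 C=12)
  8. pour(C -> B) -> (A=2 B=9 C=3)
  9. pour(B -> A) -> (A=4 B=7 C=3)
  10. pour(A -> C) -> (A=0 B=7 C=7)
  11. fill(A) -> (A=4 B=7 C=7)
Target reached → yes.

Answer: yes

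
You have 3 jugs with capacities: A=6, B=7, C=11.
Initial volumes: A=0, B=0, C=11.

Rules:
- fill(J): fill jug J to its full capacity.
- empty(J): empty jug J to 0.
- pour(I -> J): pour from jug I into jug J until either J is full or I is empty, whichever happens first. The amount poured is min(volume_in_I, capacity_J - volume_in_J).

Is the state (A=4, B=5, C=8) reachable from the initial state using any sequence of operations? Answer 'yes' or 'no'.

BFS explored all 372 reachable states.
Reachable set includes: (0,0,0), (0,0,1), (0,0,2), (0,0,3), (0,0,4), (0,0,5), (0,0,6), (0,0,7), (0,0,8), (0,0,9), (0,0,10), (0,0,11) ...
Target (A=4, B=5, C=8) not in reachable set → no.

Answer: no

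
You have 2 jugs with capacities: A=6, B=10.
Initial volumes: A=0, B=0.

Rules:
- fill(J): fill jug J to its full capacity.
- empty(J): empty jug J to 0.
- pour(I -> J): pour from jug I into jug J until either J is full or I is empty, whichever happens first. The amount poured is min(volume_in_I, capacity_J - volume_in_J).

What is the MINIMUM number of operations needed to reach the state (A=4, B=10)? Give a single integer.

BFS from (A=0, B=0). One shortest path:
  1. fill(B) -> (A=0 B=10)
  2. pour(B -> A) -> (A=6 B=4)
  3. empty(A) -> (A=0 B=4)
  4. pour(B -> A) -> (A=4 B=0)
  5. fill(B) -> (A=4 B=10)
Reached target in 5 moves.

Answer: 5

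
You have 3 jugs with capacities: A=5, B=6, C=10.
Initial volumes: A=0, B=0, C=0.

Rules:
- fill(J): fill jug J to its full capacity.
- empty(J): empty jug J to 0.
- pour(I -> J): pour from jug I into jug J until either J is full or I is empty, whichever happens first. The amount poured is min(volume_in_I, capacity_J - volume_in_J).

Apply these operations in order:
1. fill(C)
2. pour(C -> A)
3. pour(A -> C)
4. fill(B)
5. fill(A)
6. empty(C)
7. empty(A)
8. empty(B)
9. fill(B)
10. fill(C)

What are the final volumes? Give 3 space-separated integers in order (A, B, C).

Answer: 0 6 10

Derivation:
Step 1: fill(C) -> (A=0 B=0 C=10)
Step 2: pour(C -> A) -> (A=5 B=0 C=5)
Step 3: pour(A -> C) -> (A=0 B=0 C=10)
Step 4: fill(B) -> (A=0 B=6 C=10)
Step 5: fill(A) -> (A=5 B=6 C=10)
Step 6: empty(C) -> (A=5 B=6 C=0)
Step 7: empty(A) -> (A=0 B=6 C=0)
Step 8: empty(B) -> (A=0 B=0 C=0)
Step 9: fill(B) -> (A=0 B=6 C=0)
Step 10: fill(C) -> (A=0 B=6 C=10)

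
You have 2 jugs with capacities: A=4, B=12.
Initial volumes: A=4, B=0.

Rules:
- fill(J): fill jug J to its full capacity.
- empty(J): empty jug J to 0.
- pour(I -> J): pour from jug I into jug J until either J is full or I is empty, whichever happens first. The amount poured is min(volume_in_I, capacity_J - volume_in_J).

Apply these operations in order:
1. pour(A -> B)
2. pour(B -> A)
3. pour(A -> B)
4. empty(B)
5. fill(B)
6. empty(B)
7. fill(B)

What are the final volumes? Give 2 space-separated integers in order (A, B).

Answer: 0 12

Derivation:
Step 1: pour(A -> B) -> (A=0 B=4)
Step 2: pour(B -> A) -> (A=4 B=0)
Step 3: pour(A -> B) -> (A=0 B=4)
Step 4: empty(B) -> (A=0 B=0)
Step 5: fill(B) -> (A=0 B=12)
Step 6: empty(B) -> (A=0 B=0)
Step 7: fill(B) -> (A=0 B=12)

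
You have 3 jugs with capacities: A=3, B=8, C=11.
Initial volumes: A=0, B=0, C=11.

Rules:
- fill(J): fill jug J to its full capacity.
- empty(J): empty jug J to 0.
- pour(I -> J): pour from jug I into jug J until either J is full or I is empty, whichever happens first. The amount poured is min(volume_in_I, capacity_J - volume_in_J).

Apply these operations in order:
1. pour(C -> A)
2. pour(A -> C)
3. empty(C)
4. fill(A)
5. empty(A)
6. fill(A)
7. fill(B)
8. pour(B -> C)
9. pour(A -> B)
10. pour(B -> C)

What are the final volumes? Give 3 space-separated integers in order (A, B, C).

Answer: 0 0 11

Derivation:
Step 1: pour(C -> A) -> (A=3 B=0 C=8)
Step 2: pour(A -> C) -> (A=0 B=0 C=11)
Step 3: empty(C) -> (A=0 B=0 C=0)
Step 4: fill(A) -> (A=3 B=0 C=0)
Step 5: empty(A) -> (A=0 B=0 C=0)
Step 6: fill(A) -> (A=3 B=0 C=0)
Step 7: fill(B) -> (A=3 B=8 C=0)
Step 8: pour(B -> C) -> (A=3 B=0 C=8)
Step 9: pour(A -> B) -> (A=0 B=3 C=8)
Step 10: pour(B -> C) -> (A=0 B=0 C=11)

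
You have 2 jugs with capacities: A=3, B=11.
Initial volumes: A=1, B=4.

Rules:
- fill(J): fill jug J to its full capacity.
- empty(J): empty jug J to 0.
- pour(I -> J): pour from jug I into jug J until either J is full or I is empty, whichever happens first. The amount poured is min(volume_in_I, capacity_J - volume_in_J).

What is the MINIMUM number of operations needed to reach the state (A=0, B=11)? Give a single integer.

BFS from (A=1, B=4). One shortest path:
  1. empty(A) -> (A=0 B=4)
  2. fill(B) -> (A=0 B=11)
Reached target in 2 moves.

Answer: 2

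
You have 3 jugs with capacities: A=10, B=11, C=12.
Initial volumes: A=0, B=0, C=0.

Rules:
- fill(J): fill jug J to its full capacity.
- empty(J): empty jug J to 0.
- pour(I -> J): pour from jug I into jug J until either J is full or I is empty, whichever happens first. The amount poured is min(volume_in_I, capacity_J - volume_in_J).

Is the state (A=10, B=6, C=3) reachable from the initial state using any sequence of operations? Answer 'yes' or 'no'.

BFS from (A=0, B=0, C=0):
  1. fill(A) -> (A=10 B=0 C=0)
  2. pour(A -> B) -> (A=0 B=10 C=0)
  3. fill(A) -> (A=10 B=10 C=0)
  4. pour(A -> B) -> (A=9 B=11 C=0)
  5. pour(A -> C) -> (A=0 B=11 C=9)
  6. pour(B -> A) -> (A=10 B=1 C=9)
  7. pour(A -> C) -> (A=7 B=1 C=12)
  8. empty(C) -> (A=7 B=1 C=0)
  9. pour(A -> C) -> (A=0 B=1 C=7)
  10. pour(B -> A) -> (A=1 B=0 C=7)
  11. fill(B) -> (A=1 B=11 C=7)
  12. pour(B -> C) -> (A=1 B=6 C=12)
  13. pour(C -> A) -> (A=10 B=6 C=3)
Target reached → yes.

Answer: yes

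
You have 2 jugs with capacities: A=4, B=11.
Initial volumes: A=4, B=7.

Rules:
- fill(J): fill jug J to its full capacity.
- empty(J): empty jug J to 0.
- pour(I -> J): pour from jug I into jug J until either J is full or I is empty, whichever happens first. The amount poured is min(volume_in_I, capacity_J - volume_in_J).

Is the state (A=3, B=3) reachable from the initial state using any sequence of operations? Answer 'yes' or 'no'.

BFS explored all 30 reachable states.
Reachable set includes: (0,0), (0,1), (0,2), (0,3), (0,4), (0,5), (0,6), (0,7), (0,8), (0,9), (0,10), (0,11) ...
Target (A=3, B=3) not in reachable set → no.

Answer: no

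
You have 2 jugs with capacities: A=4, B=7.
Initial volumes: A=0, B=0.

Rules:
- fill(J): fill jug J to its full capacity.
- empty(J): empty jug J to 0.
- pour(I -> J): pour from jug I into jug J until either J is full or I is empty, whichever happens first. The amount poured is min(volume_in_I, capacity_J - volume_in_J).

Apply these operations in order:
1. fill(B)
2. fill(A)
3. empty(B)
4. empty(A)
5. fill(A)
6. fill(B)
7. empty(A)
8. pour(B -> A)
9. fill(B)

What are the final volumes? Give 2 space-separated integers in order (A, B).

Answer: 4 7

Derivation:
Step 1: fill(B) -> (A=0 B=7)
Step 2: fill(A) -> (A=4 B=7)
Step 3: empty(B) -> (A=4 B=0)
Step 4: empty(A) -> (A=0 B=0)
Step 5: fill(A) -> (A=4 B=0)
Step 6: fill(B) -> (A=4 B=7)
Step 7: empty(A) -> (A=0 B=7)
Step 8: pour(B -> A) -> (A=4 B=3)
Step 9: fill(B) -> (A=4 B=7)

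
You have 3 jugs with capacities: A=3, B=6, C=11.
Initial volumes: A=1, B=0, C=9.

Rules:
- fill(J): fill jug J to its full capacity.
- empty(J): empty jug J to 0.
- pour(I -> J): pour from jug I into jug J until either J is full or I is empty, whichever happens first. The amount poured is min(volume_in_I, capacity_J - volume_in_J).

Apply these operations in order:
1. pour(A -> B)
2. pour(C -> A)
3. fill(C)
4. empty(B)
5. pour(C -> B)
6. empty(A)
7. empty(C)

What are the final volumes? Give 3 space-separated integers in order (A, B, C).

Step 1: pour(A -> B) -> (A=0 B=1 C=9)
Step 2: pour(C -> A) -> (A=3 B=1 C=6)
Step 3: fill(C) -> (A=3 B=1 C=11)
Step 4: empty(B) -> (A=3 B=0 C=11)
Step 5: pour(C -> B) -> (A=3 B=6 C=5)
Step 6: empty(A) -> (A=0 B=6 C=5)
Step 7: empty(C) -> (A=0 B=6 C=0)

Answer: 0 6 0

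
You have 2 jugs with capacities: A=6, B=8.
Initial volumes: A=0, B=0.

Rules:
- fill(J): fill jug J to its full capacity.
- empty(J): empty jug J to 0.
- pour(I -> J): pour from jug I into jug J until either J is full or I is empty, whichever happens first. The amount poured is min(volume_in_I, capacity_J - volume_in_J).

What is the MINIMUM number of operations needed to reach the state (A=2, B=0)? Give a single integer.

BFS from (A=0, B=0). One shortest path:
  1. fill(B) -> (A=0 B=8)
  2. pour(B -> A) -> (A=6 B=2)
  3. empty(A) -> (A=0 B=2)
  4. pour(B -> A) -> (A=2 B=0)
Reached target in 4 moves.

Answer: 4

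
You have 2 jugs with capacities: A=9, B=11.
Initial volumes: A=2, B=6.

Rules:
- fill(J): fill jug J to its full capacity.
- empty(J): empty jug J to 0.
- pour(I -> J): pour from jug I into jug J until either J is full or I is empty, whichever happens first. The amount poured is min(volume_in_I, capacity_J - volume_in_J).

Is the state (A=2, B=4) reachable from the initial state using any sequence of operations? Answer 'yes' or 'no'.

Answer: no

Derivation:
BFS explored all 41 reachable states.
Reachable set includes: (0,0), (0,1), (0,2), (0,3), (0,4), (0,5), (0,6), (0,7), (0,8), (0,9), (0,10), (0,11) ...
Target (A=2, B=4) not in reachable set → no.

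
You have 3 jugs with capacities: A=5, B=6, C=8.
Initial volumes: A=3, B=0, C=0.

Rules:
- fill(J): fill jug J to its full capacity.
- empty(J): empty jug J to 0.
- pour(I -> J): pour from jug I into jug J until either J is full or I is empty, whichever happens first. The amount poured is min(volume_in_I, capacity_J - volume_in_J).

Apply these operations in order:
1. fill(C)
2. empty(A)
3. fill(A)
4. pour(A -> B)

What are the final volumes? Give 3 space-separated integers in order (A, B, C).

Step 1: fill(C) -> (A=3 B=0 C=8)
Step 2: empty(A) -> (A=0 B=0 C=8)
Step 3: fill(A) -> (A=5 B=0 C=8)
Step 4: pour(A -> B) -> (A=0 B=5 C=8)

Answer: 0 5 8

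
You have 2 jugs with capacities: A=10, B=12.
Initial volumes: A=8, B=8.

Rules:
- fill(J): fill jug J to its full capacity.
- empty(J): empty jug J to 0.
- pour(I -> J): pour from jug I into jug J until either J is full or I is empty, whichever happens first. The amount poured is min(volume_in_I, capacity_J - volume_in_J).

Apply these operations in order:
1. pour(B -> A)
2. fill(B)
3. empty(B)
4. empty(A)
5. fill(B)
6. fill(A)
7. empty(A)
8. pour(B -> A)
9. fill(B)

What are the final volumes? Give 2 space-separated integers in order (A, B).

Step 1: pour(B -> A) -> (A=10 B=6)
Step 2: fill(B) -> (A=10 B=12)
Step 3: empty(B) -> (A=10 B=0)
Step 4: empty(A) -> (A=0 B=0)
Step 5: fill(B) -> (A=0 B=12)
Step 6: fill(A) -> (A=10 B=12)
Step 7: empty(A) -> (A=0 B=12)
Step 8: pour(B -> A) -> (A=10 B=2)
Step 9: fill(B) -> (A=10 B=12)

Answer: 10 12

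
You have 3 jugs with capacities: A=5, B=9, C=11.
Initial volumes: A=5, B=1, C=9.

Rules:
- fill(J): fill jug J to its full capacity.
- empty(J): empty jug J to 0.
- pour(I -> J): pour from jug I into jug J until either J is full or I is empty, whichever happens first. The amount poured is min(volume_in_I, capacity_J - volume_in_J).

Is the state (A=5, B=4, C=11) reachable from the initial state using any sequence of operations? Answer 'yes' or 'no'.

Answer: yes

Derivation:
BFS from (A=5, B=1, C=9):
  1. pour(A -> B) -> (A=0 B=6 C=9)
  2. fill(A) -> (A=5 B=6 C=9)
  3. pour(B -> C) -> (A=5 B=4 C=11)
Target reached → yes.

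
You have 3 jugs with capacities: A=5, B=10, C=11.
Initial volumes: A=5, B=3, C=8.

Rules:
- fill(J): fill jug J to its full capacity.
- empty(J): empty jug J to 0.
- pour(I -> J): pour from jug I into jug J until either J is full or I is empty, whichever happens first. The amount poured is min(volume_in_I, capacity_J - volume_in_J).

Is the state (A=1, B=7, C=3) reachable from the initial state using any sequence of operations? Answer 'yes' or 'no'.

Answer: no

Derivation:
BFS explored all 432 reachable states.
Reachable set includes: (0,0,0), (0,0,1), (0,0,2), (0,0,3), (0,0,4), (0,0,5), (0,0,6), (0,0,7), (0,0,8), (0,0,9), (0,0,10), (0,0,11) ...
Target (A=1, B=7, C=3) not in reachable set → no.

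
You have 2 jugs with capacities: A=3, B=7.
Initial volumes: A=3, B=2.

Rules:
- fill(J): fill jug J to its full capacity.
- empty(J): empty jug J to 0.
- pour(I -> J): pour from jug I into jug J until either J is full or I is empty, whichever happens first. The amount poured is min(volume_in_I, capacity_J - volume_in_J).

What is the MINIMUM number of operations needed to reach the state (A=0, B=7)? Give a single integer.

BFS from (A=3, B=2). One shortest path:
  1. empty(A) -> (A=0 B=2)
  2. fill(B) -> (A=0 B=7)
Reached target in 2 moves.

Answer: 2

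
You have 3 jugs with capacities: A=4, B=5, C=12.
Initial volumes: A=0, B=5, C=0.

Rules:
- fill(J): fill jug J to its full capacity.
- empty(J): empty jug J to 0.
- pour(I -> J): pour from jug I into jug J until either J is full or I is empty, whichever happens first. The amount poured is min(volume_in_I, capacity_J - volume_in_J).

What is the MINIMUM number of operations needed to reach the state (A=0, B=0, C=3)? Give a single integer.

Answer: 6

Derivation:
BFS from (A=0, B=5, C=0). One shortest path:
  1. empty(B) -> (A=0 B=0 C=0)
  2. fill(C) -> (A=0 B=0 C=12)
  3. pour(C -> A) -> (A=4 B=0 C=8)
  4. empty(A) -> (A=0 B=0 C=8)
  5. pour(C -> B) -> (A=0 B=5 C=3)
  6. empty(B) -> (A=0 B=0 C=3)
Reached target in 6 moves.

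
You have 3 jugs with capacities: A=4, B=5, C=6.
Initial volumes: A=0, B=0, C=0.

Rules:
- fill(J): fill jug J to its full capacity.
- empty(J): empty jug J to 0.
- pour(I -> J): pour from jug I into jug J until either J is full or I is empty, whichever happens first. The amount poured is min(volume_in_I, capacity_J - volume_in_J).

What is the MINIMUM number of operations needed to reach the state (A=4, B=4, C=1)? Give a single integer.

BFS from (A=0, B=0, C=0). One shortest path:
  1. fill(A) -> (A=4 B=0 C=0)
  2. fill(B) -> (A=4 B=5 C=0)
  3. pour(B -> C) -> (A=4 B=0 C=5)
  4. pour(A -> B) -> (A=0 B=4 C=5)
  5. pour(C -> A) -> (A=4 B=4 C=1)
Reached target in 5 moves.

Answer: 5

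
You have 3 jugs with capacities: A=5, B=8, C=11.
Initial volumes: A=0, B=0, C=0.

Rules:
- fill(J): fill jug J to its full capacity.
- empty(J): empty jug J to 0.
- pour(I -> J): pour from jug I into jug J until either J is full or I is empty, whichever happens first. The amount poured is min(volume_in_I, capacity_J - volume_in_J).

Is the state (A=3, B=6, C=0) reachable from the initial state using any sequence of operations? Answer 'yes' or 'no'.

Answer: yes

Derivation:
BFS from (A=0, B=0, C=0):
  1. fill(B) -> (A=0 B=8 C=0)
  2. fill(C) -> (A=0 B=8 C=11)
  3. pour(B -> A) -> (A=5 B=3 C=11)
  4. empty(A) -> (A=0 B=3 C=11)
  5. pour(C -> A) -> (A=5 B=3 C=6)
  6. empty(A) -> (A=0 B=3 C=6)
  7. pour(B -> A) -> (A=3 B=0 C=6)
  8. pour(C -> B) -> (A=3 B=6 C=0)
Target reached → yes.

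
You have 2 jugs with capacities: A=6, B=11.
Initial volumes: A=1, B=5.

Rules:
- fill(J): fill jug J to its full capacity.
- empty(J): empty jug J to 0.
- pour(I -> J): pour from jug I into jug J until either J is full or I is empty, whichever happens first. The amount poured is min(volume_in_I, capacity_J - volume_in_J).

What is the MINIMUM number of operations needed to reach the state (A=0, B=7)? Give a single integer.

BFS from (A=1, B=5). One shortest path:
  1. empty(B) -> (A=1 B=0)
  2. pour(A -> B) -> (A=0 B=1)
  3. fill(A) -> (A=6 B=1)
  4. pour(A -> B) -> (A=0 B=7)
Reached target in 4 moves.

Answer: 4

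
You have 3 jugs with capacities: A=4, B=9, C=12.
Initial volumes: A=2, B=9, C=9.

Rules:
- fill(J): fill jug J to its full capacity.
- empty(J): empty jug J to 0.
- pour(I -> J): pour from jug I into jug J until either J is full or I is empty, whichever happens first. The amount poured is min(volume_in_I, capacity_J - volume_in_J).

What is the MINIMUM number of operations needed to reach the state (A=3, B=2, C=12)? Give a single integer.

Answer: 7

Derivation:
BFS from (A=2, B=9, C=9). One shortest path:
  1. empty(B) -> (A=2 B=0 C=9)
  2. fill(C) -> (A=2 B=0 C=12)
  3. pour(C -> B) -> (A=2 B=9 C=3)
  4. empty(B) -> (A=2 B=0 C=3)
  5. pour(A -> B) -> (A=0 B=2 C=3)
  6. pour(C -> A) -> (A=3 B=2 C=0)
  7. fill(C) -> (A=3 B=2 C=12)
Reached target in 7 moves.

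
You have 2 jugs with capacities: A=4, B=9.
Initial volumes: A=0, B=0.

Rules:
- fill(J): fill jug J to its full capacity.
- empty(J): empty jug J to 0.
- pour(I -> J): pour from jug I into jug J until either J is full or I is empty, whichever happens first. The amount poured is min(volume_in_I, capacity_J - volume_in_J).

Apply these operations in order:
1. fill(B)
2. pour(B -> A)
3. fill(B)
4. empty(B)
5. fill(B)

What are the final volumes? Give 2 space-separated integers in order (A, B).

Step 1: fill(B) -> (A=0 B=9)
Step 2: pour(B -> A) -> (A=4 B=5)
Step 3: fill(B) -> (A=4 B=9)
Step 4: empty(B) -> (A=4 B=0)
Step 5: fill(B) -> (A=4 B=9)

Answer: 4 9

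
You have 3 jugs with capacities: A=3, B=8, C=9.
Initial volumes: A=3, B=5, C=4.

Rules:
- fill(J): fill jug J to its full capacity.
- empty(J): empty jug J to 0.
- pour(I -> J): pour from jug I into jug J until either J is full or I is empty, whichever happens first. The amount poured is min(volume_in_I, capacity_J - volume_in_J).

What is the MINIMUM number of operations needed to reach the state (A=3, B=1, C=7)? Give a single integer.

BFS from (A=3, B=5, C=4). One shortest path:
  1. pour(A -> C) -> (A=0 B=5 C=7)
  2. pour(B -> A) -> (A=3 B=2 C=7)
  3. pour(A -> C) -> (A=1 B=2 C=9)
  4. empty(C) -> (A=1 B=2 C=0)
  5. pour(B -> C) -> (A=1 B=0 C=2)
  6. fill(B) -> (A=1 B=8 C=2)
  7. pour(B -> C) -> (A=1 B=1 C=9)
  8. pour(C -> A) -> (A=3 B=1 C=7)
Reached target in 8 moves.

Answer: 8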